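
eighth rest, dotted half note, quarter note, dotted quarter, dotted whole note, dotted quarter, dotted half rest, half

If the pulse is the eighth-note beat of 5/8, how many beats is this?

37

One eighth-note beat = 2 sixteenth notes.
Convert each value to sixteenth notes: eighth rest = 2; dotted half note = 12; quarter note = 4; dotted quarter = 6; dotted whole note = 24; dotted quarter = 6; dotted half rest = 12; half = 8.
Adding: 2 + 12 + 4 + 6 + 24 + 6 + 12 + 8 = 74.
74 ÷ 2 = 37 beats.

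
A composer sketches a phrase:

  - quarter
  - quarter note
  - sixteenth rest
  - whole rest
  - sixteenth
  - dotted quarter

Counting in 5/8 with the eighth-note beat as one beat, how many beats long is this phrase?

One eighth-note beat = 2 sixteenth notes.
Each duration in sixteenth notes: quarter = 4; quarter note = 4; sixteenth rest = 1; whole rest = 16; sixteenth = 1; dotted quarter = 6.
Altogether 4 + 4 + 1 + 16 + 1 + 6 = 32.
32 ÷ 2 = 16 beats.

16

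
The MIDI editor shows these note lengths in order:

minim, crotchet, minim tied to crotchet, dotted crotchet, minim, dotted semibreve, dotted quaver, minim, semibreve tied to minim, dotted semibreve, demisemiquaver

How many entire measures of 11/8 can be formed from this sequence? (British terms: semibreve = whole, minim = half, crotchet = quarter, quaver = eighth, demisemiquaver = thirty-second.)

5

One bar of 11/8 = 44 thirty-second notes.
Express everything in thirty-second notes: minim = 16; crotchet = 8; minim tied to crotchet (minim + crotchet) = 24; dotted crotchet = 12; minim = 16; dotted semibreve = 48; dotted quaver = 6; minim = 16; semibreve tied to minim (semibreve + minim) = 48; dotted semibreve = 48; demisemiquaver = 1.
Altogether 16 + 8 + 24 + 12 + 16 + 48 + 6 + 16 + 48 + 48 + 1 = 243.
243 ÷ 44 = 5 complete bars with 23 left over.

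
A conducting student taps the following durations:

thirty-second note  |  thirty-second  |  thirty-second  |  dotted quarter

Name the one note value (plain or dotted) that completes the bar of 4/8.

The bar of 4/8 = 16 thirty-second notes.
Convert each value to thirty-second notes: thirty-second note = 1; thirty-second = 1; thirty-second = 1; dotted quarter = 12.
Total: 1 + 1 + 1 + 12 = 15.
Remaining: 16 − 15 = 1 thirty-second note, which is a thirty-second note.

thirty-second note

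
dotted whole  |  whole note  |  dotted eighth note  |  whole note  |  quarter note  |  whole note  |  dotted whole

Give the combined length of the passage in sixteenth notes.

103

Each duration in sixteenth notes: dotted whole = 24; whole note = 16; dotted eighth note = 3; whole note = 16; quarter note = 4; whole note = 16; dotted whole = 24.
Sum: 24 + 16 + 3 + 16 + 4 + 16 + 24 = 103 sixteenth notes.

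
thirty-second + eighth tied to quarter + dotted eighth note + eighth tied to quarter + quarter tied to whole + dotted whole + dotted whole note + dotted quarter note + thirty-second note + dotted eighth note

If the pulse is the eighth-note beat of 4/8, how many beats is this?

One eighth-note beat = 4 thirty-second notes.
In thirty-second notes: thirty-second = 1; eighth tied to quarter (eighth + quarter) = 12; dotted eighth note = 6; eighth tied to quarter (eighth + quarter) = 12; quarter tied to whole (quarter + whole) = 40; dotted whole = 48; dotted whole note = 48; dotted quarter note = 12; thirty-second note = 1; dotted eighth note = 6.
Adding: 1 + 12 + 6 + 12 + 40 + 48 + 48 + 12 + 1 + 6 = 186.
186 ÷ 4 = 46.5 beats.

46.5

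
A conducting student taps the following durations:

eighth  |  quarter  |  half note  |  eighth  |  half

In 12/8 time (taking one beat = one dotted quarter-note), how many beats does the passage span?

4

One dotted quarter-note beat = 3 eighth notes.
Working in eighth notes: eighth = 1; quarter = 2; half note = 4; eighth = 1; half = 4.
Sum: 1 + 2 + 4 + 1 + 4 = 12.
12 ÷ 3 = 4 beats.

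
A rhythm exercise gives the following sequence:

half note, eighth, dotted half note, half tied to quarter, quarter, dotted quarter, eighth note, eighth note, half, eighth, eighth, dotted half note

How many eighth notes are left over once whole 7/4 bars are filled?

One bar of 7/4 = 14 eighth notes.
Convert each value to eighth notes: half note = 4; eighth = 1; dotted half note = 6; half tied to quarter (half + quarter) = 6; quarter = 2; dotted quarter = 3; eighth note = 1; eighth note = 1; half = 4; eighth = 1; eighth = 1; dotted half note = 6.
Adding: 4 + 1 + 6 + 6 + 2 + 3 + 1 + 1 + 4 + 1 + 1 + 6 = 36.
36 ÷ 14 = 2 complete bars with 8 eighth notes remaining.

8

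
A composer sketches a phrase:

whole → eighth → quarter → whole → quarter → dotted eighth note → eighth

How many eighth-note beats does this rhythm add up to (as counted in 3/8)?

One eighth-note beat = 2 sixteenth notes.
Express everything in sixteenth notes: whole = 16; eighth = 2; quarter = 4; whole = 16; quarter = 4; dotted eighth note = 3; eighth = 2.
Sum: 16 + 2 + 4 + 16 + 4 + 3 + 2 = 47.
47 ÷ 2 = 23.5 beats.

23.5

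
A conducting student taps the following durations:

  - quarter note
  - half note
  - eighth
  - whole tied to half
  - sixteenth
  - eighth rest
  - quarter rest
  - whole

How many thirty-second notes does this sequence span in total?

122

In thirty-second notes: quarter note = 8; half note = 16; eighth = 4; whole tied to half (whole + half) = 48; sixteenth = 2; eighth rest = 4; quarter rest = 8; whole = 32.
Adding: 8 + 16 + 4 + 48 + 2 + 4 + 8 + 32 = 122 thirty-second notes.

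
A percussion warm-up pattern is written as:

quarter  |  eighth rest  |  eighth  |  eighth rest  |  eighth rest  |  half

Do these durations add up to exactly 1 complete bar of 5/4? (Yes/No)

One bar of 5/4 = 10 eighth notes.
Convert each value to eighth notes: quarter = 2; eighth rest = 1; eighth = 1; eighth rest = 1; eighth rest = 1; half = 4.
Sum: 2 + 1 + 1 + 1 + 1 + 4 = 10.
10 equals 10, so the answer is Yes.

Yes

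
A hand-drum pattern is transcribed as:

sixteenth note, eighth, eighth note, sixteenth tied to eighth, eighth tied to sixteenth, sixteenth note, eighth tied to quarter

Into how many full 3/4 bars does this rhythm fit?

1

One bar of 3/4 = 12 sixteenth notes.
In sixteenth notes: sixteenth note = 1; eighth = 2; eighth note = 2; sixteenth tied to eighth (sixteenth + eighth) = 3; eighth tied to sixteenth (eighth + sixteenth) = 3; sixteenth note = 1; eighth tied to quarter (eighth + quarter) = 6.
Total: 1 + 2 + 2 + 3 + 3 + 1 + 6 = 18.
18 ÷ 12 = 1 complete bar with 6 left over.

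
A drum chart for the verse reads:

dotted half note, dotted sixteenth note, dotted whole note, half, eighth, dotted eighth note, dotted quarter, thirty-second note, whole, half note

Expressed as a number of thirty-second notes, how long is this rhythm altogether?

Each duration in thirty-second notes: dotted half note = 24; dotted sixteenth note = 3; dotted whole note = 48; half = 16; eighth = 4; dotted eighth note = 6; dotted quarter = 12; thirty-second note = 1; whole = 32; half note = 16.
Adding: 24 + 3 + 48 + 16 + 4 + 6 + 12 + 1 + 32 + 16 = 162 thirty-second notes.

162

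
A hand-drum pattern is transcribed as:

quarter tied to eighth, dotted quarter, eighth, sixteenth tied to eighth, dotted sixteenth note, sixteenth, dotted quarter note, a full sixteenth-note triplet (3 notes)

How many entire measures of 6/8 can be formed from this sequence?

2

One bar of 6/8 = 24 thirty-second notes.
Each duration in thirty-second notes: quarter tied to eighth (quarter + eighth) = 12; dotted quarter = 12; eighth = 4; sixteenth tied to eighth (sixteenth + eighth) = 6; dotted sixteenth note = 3; sixteenth = 2; dotted quarter note = 12; a full sixteenth-note triplet (3 notes) (three triplet sixteenths span one eighth) = 4.
Total: 12 + 12 + 4 + 6 + 3 + 2 + 12 + 4 = 55.
55 ÷ 24 = 2 complete bars with 7 left over.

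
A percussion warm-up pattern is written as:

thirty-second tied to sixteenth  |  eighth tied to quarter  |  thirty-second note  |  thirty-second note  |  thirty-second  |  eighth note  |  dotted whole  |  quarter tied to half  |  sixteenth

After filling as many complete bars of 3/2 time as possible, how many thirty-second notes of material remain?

One bar of 3/2 = 48 thirty-second notes.
In thirty-second notes: thirty-second tied to sixteenth (thirty-second + sixteenth) = 3; eighth tied to quarter (eighth + quarter) = 12; thirty-second note = 1; thirty-second note = 1; thirty-second = 1; eighth note = 4; dotted whole = 48; quarter tied to half (quarter + half) = 24; sixteenth = 2.
Total: 3 + 12 + 1 + 1 + 1 + 4 + 48 + 24 + 2 = 96.
96 ÷ 48 = 2 complete bars with 0 thirty-second notes remaining.

0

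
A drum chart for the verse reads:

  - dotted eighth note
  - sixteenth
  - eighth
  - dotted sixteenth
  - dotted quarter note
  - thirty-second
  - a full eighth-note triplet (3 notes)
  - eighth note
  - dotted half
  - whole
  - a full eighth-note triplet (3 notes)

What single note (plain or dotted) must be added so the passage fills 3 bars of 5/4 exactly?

half note

3 bars of 5/4 = 120 thirty-second notes.
Each duration in thirty-second notes: dotted eighth note = 6; sixteenth = 2; eighth = 4; dotted sixteenth = 3; dotted quarter note = 12; thirty-second = 1; a full eighth-note triplet (3 notes) (three triplet eighths span one quarter) = 8; eighth note = 4; dotted half = 24; whole = 32; a full eighth-note triplet (3 notes) (three triplet eighths span one quarter) = 8.
Total: 6 + 2 + 4 + 3 + 12 + 1 + 8 + 4 + 24 + 32 + 8 = 104.
Remaining: 120 − 104 = 16 thirty-second notes, which is a half note.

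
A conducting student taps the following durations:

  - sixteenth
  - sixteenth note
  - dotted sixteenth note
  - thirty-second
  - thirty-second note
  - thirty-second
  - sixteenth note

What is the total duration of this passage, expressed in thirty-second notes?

12

In thirty-second notes: sixteenth = 2; sixteenth note = 2; dotted sixteenth note = 3; thirty-second = 1; thirty-second note = 1; thirty-second = 1; sixteenth note = 2.
Adding: 2 + 2 + 3 + 1 + 1 + 1 + 2 = 12 thirty-second notes.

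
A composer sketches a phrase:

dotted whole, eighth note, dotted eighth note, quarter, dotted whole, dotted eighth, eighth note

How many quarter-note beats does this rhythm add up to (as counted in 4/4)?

15.5

One quarter-note beat = 4 sixteenth notes.
Convert each value to sixteenth notes: dotted whole = 24; eighth note = 2; dotted eighth note = 3; quarter = 4; dotted whole = 24; dotted eighth = 3; eighth note = 2.
Sum: 24 + 2 + 3 + 4 + 24 + 3 + 2 = 62.
62 ÷ 4 = 15.5 beats.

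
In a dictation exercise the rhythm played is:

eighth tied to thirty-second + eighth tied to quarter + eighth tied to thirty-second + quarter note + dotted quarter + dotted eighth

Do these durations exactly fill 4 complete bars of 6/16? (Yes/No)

One bar of 6/16 = 12 thirty-second notes, so 4 bars = 48.
Express everything in thirty-second notes: eighth tied to thirty-second (eighth + thirty-second) = 5; eighth tied to quarter (eighth + quarter) = 12; eighth tied to thirty-second (eighth + thirty-second) = 5; quarter note = 8; dotted quarter = 12; dotted eighth = 6.
Altogether 5 + 12 + 5 + 8 + 12 + 6 = 48.
48 equals 48, so the answer is Yes.

Yes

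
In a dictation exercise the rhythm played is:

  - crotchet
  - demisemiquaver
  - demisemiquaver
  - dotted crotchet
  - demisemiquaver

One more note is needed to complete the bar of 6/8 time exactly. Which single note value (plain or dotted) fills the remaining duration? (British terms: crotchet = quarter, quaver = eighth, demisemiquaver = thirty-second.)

The bar of 6/8 = 24 thirty-second notes.
Working in thirty-second notes: crotchet = 8; demisemiquaver = 1; demisemiquaver = 1; dotted crotchet = 12; demisemiquaver = 1.
Altogether 8 + 1 + 1 + 12 + 1 = 23.
Remaining: 24 − 23 = 1 thirty-second note, which is a thirty-second note.

thirty-second note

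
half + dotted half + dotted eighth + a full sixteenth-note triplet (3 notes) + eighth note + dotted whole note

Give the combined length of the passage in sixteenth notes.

Convert each value to sixteenth notes: half = 8; dotted half = 12; dotted eighth = 3; a full sixteenth-note triplet (3 notes) (three triplet sixteenths span one eighth) = 2; eighth note = 2; dotted whole note = 24.
Adding: 8 + 12 + 3 + 2 + 2 + 24 = 51 sixteenth notes.

51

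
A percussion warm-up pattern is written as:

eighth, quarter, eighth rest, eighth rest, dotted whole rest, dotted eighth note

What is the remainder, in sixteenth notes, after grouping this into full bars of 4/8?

5

One bar of 4/8 = 8 sixteenth notes.
Working in sixteenth notes: eighth = 2; quarter = 4; eighth rest = 2; eighth rest = 2; dotted whole rest = 24; dotted eighth note = 3.
Sum: 2 + 4 + 2 + 2 + 24 + 3 = 37.
37 ÷ 8 = 4 complete bars with 5 sixteenth notes remaining.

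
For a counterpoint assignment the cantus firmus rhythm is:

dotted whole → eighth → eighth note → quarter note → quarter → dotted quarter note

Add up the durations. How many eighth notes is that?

21

Convert each value to eighth notes: dotted whole = 12; eighth = 1; eighth note = 1; quarter note = 2; quarter = 2; dotted quarter note = 3.
Sum: 12 + 1 + 1 + 2 + 2 + 3 = 21 eighth notes.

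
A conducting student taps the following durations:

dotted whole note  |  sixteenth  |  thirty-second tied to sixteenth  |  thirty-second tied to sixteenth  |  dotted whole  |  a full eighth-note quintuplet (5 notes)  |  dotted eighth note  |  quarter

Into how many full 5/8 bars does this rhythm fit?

6

One bar of 5/8 = 20 thirty-second notes.
Working in thirty-second notes: dotted whole note = 48; sixteenth = 2; thirty-second tied to sixteenth (thirty-second + sixteenth) = 3; thirty-second tied to sixteenth (thirty-second + sixteenth) = 3; dotted whole = 48; a full eighth-note quintuplet (5 notes) (five quintuplet eighths span one half) = 16; dotted eighth note = 6; quarter = 8.
Altogether 48 + 2 + 3 + 3 + 48 + 16 + 6 + 8 = 134.
134 ÷ 20 = 6 complete bars with 14 left over.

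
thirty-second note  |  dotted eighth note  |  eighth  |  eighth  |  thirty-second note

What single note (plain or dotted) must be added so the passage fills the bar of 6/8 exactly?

quarter note

The bar of 6/8 = 24 thirty-second notes.
In thirty-second notes: thirty-second note = 1; dotted eighth note = 6; eighth = 4; eighth = 4; thirty-second note = 1.
Adding: 1 + 6 + 4 + 4 + 1 = 16.
Remaining: 24 − 16 = 8 thirty-second notes, which is a quarter note.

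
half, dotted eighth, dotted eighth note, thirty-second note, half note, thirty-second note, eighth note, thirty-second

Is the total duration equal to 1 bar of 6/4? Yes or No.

No

One bar of 6/4 = 48 thirty-second notes.
In thirty-second notes: half = 16; dotted eighth = 6; dotted eighth note = 6; thirty-second note = 1; half note = 16; thirty-second note = 1; eighth note = 4; thirty-second = 1.
Total: 16 + 6 + 6 + 1 + 16 + 1 + 4 + 1 = 51.
51 exceeds 48, so the answer is No.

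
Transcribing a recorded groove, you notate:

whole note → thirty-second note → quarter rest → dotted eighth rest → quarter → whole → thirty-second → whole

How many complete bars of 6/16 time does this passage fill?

10

One bar of 6/16 = 12 thirty-second notes.
Each duration in thirty-second notes: whole note = 32; thirty-second note = 1; quarter rest = 8; dotted eighth rest = 6; quarter = 8; whole = 32; thirty-second = 1; whole = 32.
Total: 32 + 1 + 8 + 6 + 8 + 32 + 1 + 32 = 120.
120 ÷ 12 = 10 complete bars with 0 left over.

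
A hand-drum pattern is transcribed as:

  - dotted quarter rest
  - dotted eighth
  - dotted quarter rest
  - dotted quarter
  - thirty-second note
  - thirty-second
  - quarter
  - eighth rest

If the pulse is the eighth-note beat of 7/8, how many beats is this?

14

One eighth-note beat = 4 thirty-second notes.
Each duration in thirty-second notes: dotted quarter rest = 12; dotted eighth = 6; dotted quarter rest = 12; dotted quarter = 12; thirty-second note = 1; thirty-second = 1; quarter = 8; eighth rest = 4.
Sum: 12 + 6 + 12 + 12 + 1 + 1 + 8 + 4 = 56.
56 ÷ 4 = 14 beats.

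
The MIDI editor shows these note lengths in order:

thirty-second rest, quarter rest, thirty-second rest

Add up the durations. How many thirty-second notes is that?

10

Express everything in thirty-second notes: thirty-second rest = 1; quarter rest = 8; thirty-second rest = 1.
Adding: 1 + 8 + 1 = 10 thirty-second notes.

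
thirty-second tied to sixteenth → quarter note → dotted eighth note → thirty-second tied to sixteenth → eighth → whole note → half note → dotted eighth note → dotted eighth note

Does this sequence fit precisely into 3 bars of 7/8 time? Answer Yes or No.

Yes

One bar of 7/8 = 28 thirty-second notes, so 3 bars = 84.
Each duration in thirty-second notes: thirty-second tied to sixteenth (thirty-second + sixteenth) = 3; quarter note = 8; dotted eighth note = 6; thirty-second tied to sixteenth (thirty-second + sixteenth) = 3; eighth = 4; whole note = 32; half note = 16; dotted eighth note = 6; dotted eighth note = 6.
Altogether 3 + 8 + 6 + 3 + 4 + 32 + 16 + 6 + 6 = 84.
84 equals 84, so the answer is Yes.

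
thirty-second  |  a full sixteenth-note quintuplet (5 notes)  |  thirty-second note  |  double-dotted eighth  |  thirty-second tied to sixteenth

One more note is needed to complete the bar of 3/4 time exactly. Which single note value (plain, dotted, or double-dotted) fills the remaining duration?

The bar of 3/4 = 24 thirty-second notes.
Convert each value to thirty-second notes: thirty-second = 1; a full sixteenth-note quintuplet (5 notes) (five quintuplet sixteenths span one quarter) = 8; thirty-second note = 1; double-dotted eighth = 7; thirty-second tied to sixteenth (thirty-second + sixteenth) = 3.
Total: 1 + 8 + 1 + 7 + 3 = 20.
Remaining: 24 − 20 = 4 thirty-second notes, which is a eighth note.

eighth note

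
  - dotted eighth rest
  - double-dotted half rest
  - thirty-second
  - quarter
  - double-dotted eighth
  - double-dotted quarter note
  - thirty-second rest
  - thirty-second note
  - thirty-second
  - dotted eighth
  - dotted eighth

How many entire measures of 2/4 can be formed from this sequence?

4

One bar of 2/4 = 16 thirty-second notes.
Each duration in thirty-second notes: dotted eighth rest = 6; double-dotted half rest = 28; thirty-second = 1; quarter = 8; double-dotted eighth = 7; double-dotted quarter note = 14; thirty-second rest = 1; thirty-second note = 1; thirty-second = 1; dotted eighth = 6; dotted eighth = 6.
Sum: 6 + 28 + 1 + 8 + 7 + 14 + 1 + 1 + 1 + 6 + 6 = 79.
79 ÷ 16 = 4 complete bars with 15 left over.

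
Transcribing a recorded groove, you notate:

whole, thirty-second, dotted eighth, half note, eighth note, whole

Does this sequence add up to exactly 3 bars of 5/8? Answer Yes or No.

No

One bar of 5/8 = 20 thirty-second notes, so 3 bars = 60.
In thirty-second notes: whole = 32; thirty-second = 1; dotted eighth = 6; half note = 16; eighth note = 4; whole = 32.
Adding: 32 + 1 + 6 + 16 + 4 + 32 = 91.
91 exceeds 60, so the answer is No.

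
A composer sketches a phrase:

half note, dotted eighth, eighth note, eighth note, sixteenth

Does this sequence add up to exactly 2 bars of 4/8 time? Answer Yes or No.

One bar of 4/8 = 8 sixteenth notes, so 2 bars = 16.
Working in sixteenth notes: half note = 8; dotted eighth = 3; eighth note = 2; eighth note = 2; sixteenth = 1.
Total: 8 + 3 + 2 + 2 + 1 = 16.
16 equals 16, so the answer is Yes.

Yes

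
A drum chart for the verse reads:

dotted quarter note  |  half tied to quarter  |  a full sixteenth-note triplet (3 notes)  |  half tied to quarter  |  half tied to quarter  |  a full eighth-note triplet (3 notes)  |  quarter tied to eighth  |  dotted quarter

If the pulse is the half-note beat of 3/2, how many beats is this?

7.5

One half-note beat = 4 eighth notes.
Working in eighth notes: dotted quarter note = 3; half tied to quarter (half + quarter) = 6; a full sixteenth-note triplet (3 notes) (three triplet sixteenths span one eighth) = 1; half tied to quarter (half + quarter) = 6; half tied to quarter (half + quarter) = 6; a full eighth-note triplet (3 notes) (three triplet eighths span one quarter) = 2; quarter tied to eighth (quarter + eighth) = 3; dotted quarter = 3.
Total: 3 + 6 + 1 + 6 + 6 + 2 + 3 + 3 = 30.
30 ÷ 4 = 7.5 beats.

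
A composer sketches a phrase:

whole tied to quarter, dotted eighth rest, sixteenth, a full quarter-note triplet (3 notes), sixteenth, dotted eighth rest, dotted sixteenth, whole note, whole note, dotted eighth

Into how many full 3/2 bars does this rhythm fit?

3

One bar of 3/2 = 48 thirty-second notes.
In thirty-second notes: whole tied to quarter (whole + quarter) = 40; dotted eighth rest = 6; sixteenth = 2; a full quarter-note triplet (3 notes) (three triplet quarters span one half) = 16; sixteenth = 2; dotted eighth rest = 6; dotted sixteenth = 3; whole note = 32; whole note = 32; dotted eighth = 6.
Adding: 40 + 6 + 2 + 16 + 2 + 6 + 3 + 32 + 32 + 6 = 145.
145 ÷ 48 = 3 complete bars with 1 left over.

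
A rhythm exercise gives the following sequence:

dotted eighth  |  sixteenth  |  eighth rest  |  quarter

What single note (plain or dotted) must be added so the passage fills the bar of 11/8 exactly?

dotted half note

The bar of 11/8 = 22 sixteenth notes.
Convert each value to sixteenth notes: dotted eighth = 3; sixteenth = 1; eighth rest = 2; quarter = 4.
Adding: 3 + 1 + 2 + 4 = 10.
Remaining: 22 − 10 = 12 sixteenth notes, which is a dotted half note.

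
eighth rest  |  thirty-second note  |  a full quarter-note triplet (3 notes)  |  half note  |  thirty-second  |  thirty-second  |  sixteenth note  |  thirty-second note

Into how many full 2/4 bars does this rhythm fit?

One bar of 2/4 = 16 thirty-second notes.
In thirty-second notes: eighth rest = 4; thirty-second note = 1; a full quarter-note triplet (3 notes) (three triplet quarters span one half) = 16; half note = 16; thirty-second = 1; thirty-second = 1; sixteenth note = 2; thirty-second note = 1.
Sum: 4 + 1 + 16 + 16 + 1 + 1 + 2 + 1 = 42.
42 ÷ 16 = 2 complete bars with 10 left over.

2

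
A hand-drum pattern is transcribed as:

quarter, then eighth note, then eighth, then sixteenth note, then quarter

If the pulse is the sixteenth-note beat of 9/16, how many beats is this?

13

One sixteenth-note beat = 2 thirty-second notes.
In thirty-second notes: quarter = 8; eighth note = 4; eighth = 4; sixteenth note = 2; quarter = 8.
Adding: 8 + 4 + 4 + 2 + 8 = 26.
26 ÷ 2 = 13 beats.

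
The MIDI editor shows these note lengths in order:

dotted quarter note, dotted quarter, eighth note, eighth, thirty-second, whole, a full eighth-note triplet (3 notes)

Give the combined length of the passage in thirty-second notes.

Express everything in thirty-second notes: dotted quarter note = 12; dotted quarter = 12; eighth note = 4; eighth = 4; thirty-second = 1; whole = 32; a full eighth-note triplet (3 notes) (three triplet eighths span one quarter) = 8.
Sum: 12 + 12 + 4 + 4 + 1 + 32 + 8 = 73 thirty-second notes.

73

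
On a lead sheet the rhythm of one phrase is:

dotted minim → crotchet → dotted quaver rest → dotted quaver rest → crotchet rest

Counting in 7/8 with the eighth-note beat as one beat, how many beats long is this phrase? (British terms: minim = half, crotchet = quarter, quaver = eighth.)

One eighth-note beat = 2 sixteenth notes.
Working in sixteenth notes: dotted minim = 12; crotchet = 4; dotted quaver rest = 3; dotted quaver rest = 3; crotchet rest = 4.
Total: 12 + 4 + 3 + 3 + 4 = 26.
26 ÷ 2 = 13 beats.

13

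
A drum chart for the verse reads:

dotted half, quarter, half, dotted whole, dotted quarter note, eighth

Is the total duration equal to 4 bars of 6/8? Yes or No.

One bar of 6/8 = 6 eighth notes, so 4 bars = 24.
Working in eighth notes: dotted half = 6; quarter = 2; half = 4; dotted whole = 12; dotted quarter note = 3; eighth = 1.
Altogether 6 + 2 + 4 + 12 + 3 + 1 = 28.
28 exceeds 24, so the answer is No.

No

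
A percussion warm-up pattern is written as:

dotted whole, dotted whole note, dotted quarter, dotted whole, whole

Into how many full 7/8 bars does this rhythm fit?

One bar of 7/8 = 7 eighth notes.
Working in eighth notes: dotted whole = 12; dotted whole note = 12; dotted quarter = 3; dotted whole = 12; whole = 8.
Sum: 12 + 12 + 3 + 12 + 8 = 47.
47 ÷ 7 = 6 complete bars with 5 left over.

6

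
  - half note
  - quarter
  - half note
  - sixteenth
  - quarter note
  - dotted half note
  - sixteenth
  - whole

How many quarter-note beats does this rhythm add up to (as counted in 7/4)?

13.5

One quarter-note beat = 4 sixteenth notes.
Convert each value to sixteenth notes: half note = 8; quarter = 4; half note = 8; sixteenth = 1; quarter note = 4; dotted half note = 12; sixteenth = 1; whole = 16.
Total: 8 + 4 + 8 + 1 + 4 + 12 + 1 + 16 = 54.
54 ÷ 4 = 13.5 beats.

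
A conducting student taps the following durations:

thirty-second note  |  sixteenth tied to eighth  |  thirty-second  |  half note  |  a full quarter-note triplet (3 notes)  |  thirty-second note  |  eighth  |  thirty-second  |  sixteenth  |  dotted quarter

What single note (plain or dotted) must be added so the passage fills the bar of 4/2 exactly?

eighth note

The bar of 4/2 = 64 thirty-second notes.
Working in thirty-second notes: thirty-second note = 1; sixteenth tied to eighth (sixteenth + eighth) = 6; thirty-second = 1; half note = 16; a full quarter-note triplet (3 notes) (three triplet quarters span one half) = 16; thirty-second note = 1; eighth = 4; thirty-second = 1; sixteenth = 2; dotted quarter = 12.
Total: 1 + 6 + 1 + 16 + 16 + 1 + 4 + 1 + 2 + 12 = 60.
Remaining: 64 − 60 = 4 thirty-second notes, which is a eighth note.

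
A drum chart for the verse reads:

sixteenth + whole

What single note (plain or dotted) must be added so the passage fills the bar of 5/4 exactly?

The bar of 5/4 = 20 sixteenth notes.
Working in sixteenth notes: sixteenth = 1; whole = 16.
Total: 1 + 16 = 17.
Remaining: 20 − 17 = 3 sixteenth notes, which is a dotted eighth note.

dotted eighth note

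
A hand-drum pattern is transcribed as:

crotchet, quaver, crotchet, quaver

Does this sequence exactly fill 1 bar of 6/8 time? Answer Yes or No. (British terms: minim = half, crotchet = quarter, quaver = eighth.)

One bar of 6/8 = 6 eighth notes.
Convert each value to eighth notes: crotchet = 2; quaver = 1; crotchet = 2; quaver = 1.
Sum: 2 + 1 + 2 + 1 = 6.
6 equals 6, so the answer is Yes.

Yes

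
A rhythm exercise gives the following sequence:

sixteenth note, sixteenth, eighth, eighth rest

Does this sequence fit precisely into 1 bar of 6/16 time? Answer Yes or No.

One bar of 6/16 = 6 sixteenth notes.
In sixteenth notes: sixteenth note = 1; sixteenth = 1; eighth = 2; eighth rest = 2.
Adding: 1 + 1 + 2 + 2 = 6.
6 equals 6, so the answer is Yes.

Yes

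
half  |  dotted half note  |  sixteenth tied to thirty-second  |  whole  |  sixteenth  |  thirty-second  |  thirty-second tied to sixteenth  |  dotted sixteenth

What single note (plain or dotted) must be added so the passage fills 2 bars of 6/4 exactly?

2 bars of 6/4 = 96 thirty-second notes.
Each duration in thirty-second notes: half = 16; dotted half note = 24; sixteenth tied to thirty-second (sixteenth + thirty-second) = 3; whole = 32; sixteenth = 2; thirty-second = 1; thirty-second tied to sixteenth (thirty-second + sixteenth) = 3; dotted sixteenth = 3.
Sum: 16 + 24 + 3 + 32 + 2 + 1 + 3 + 3 = 84.
Remaining: 96 − 84 = 12 thirty-second notes, which is a dotted quarter note.

dotted quarter note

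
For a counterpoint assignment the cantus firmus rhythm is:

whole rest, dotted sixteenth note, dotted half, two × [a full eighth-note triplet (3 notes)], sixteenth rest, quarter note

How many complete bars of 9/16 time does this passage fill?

4

One bar of 9/16 = 18 thirty-second notes.
Each duration in thirty-second notes: whole rest = 32; dotted sixteenth note = 3; dotted half = 24; a full eighth-note triplet (3 notes) (three triplet eighths span one quarter) = 8; a full eighth-note triplet (3 notes) (three triplet eighths span one quarter) = 8; sixteenth rest = 2; quarter note = 8.
Total: 32 + 3 + 24 + 8 + 8 + 2 + 8 = 85.
85 ÷ 18 = 4 complete bars with 13 left over.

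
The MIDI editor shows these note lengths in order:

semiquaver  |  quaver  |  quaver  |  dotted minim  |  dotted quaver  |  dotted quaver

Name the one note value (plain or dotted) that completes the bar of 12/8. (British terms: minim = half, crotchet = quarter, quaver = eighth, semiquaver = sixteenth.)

sixteenth note

The bar of 12/8 = 24 sixteenth notes.
Working in sixteenth notes: semiquaver = 1; quaver = 2; quaver = 2; dotted minim = 12; dotted quaver = 3; dotted quaver = 3.
Total: 1 + 2 + 2 + 12 + 3 + 3 = 23.
Remaining: 24 − 23 = 1 sixteenth note, which is a sixteenth note.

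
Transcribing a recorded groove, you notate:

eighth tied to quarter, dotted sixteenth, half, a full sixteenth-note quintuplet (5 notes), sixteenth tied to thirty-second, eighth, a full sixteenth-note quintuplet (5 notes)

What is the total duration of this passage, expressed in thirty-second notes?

In thirty-second notes: eighth tied to quarter (eighth + quarter) = 12; dotted sixteenth = 3; half = 16; a full sixteenth-note quintuplet (5 notes) (five quintuplet sixteenths span one quarter) = 8; sixteenth tied to thirty-second (sixteenth + thirty-second) = 3; eighth = 4; a full sixteenth-note quintuplet (5 notes) (five quintuplet sixteenths span one quarter) = 8.
Adding: 12 + 3 + 16 + 8 + 3 + 4 + 8 = 54 thirty-second notes.

54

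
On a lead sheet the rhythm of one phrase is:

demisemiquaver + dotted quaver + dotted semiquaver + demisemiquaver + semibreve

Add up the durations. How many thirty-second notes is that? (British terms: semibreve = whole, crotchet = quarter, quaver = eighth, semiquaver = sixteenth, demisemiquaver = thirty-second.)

43

Convert each value to thirty-second notes: demisemiquaver = 1; dotted quaver = 6; dotted semiquaver = 3; demisemiquaver = 1; semibreve = 32.
Total: 1 + 6 + 3 + 1 + 32 = 43 thirty-second notes.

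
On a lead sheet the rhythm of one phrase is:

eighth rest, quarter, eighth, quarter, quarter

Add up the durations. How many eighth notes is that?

8

In eighth notes: eighth rest = 1; quarter = 2; eighth = 1; quarter = 2; quarter = 2.
Total: 1 + 2 + 1 + 2 + 2 = 8 eighth notes.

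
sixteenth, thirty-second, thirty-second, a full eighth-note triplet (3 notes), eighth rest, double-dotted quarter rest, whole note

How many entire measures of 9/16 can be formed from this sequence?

3

One bar of 9/16 = 18 thirty-second notes.
Express everything in thirty-second notes: sixteenth = 2; thirty-second = 1; thirty-second = 1; a full eighth-note triplet (3 notes) (three triplet eighths span one quarter) = 8; eighth rest = 4; double-dotted quarter rest = 14; whole note = 32.
Sum: 2 + 1 + 1 + 8 + 4 + 14 + 32 = 62.
62 ÷ 18 = 3 complete bars with 8 left over.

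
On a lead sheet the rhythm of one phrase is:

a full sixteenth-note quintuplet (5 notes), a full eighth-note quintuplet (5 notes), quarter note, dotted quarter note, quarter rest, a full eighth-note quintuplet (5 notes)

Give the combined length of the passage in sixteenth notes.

Express everything in sixteenth notes: a full sixteenth-note quintuplet (5 notes) (five quintuplet sixteenths span one quarter) = 4; a full eighth-note quintuplet (5 notes) (five quintuplet eighths span one half) = 8; quarter note = 4; dotted quarter note = 6; quarter rest = 4; a full eighth-note quintuplet (5 notes) (five quintuplet eighths span one half) = 8.
Total: 4 + 8 + 4 + 6 + 4 + 8 = 34 sixteenth notes.

34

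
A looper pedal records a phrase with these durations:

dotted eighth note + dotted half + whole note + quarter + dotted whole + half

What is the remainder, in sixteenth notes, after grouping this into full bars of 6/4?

19

One bar of 6/4 = 24 sixteenth notes.
Convert each value to sixteenth notes: dotted eighth note = 3; dotted half = 12; whole note = 16; quarter = 4; dotted whole = 24; half = 8.
Altogether 3 + 12 + 16 + 4 + 24 + 8 = 67.
67 ÷ 24 = 2 complete bars with 19 sixteenth notes remaining.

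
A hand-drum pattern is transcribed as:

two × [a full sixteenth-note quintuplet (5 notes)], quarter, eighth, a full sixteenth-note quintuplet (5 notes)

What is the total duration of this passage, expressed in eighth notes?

9

Express everything in eighth notes: a full sixteenth-note quintuplet (5 notes) (five quintuplet sixteenths span one quarter) = 2; a full sixteenth-note quintuplet (5 notes) (five quintuplet sixteenths span one quarter) = 2; quarter = 2; eighth = 1; a full sixteenth-note quintuplet (5 notes) (five quintuplet sixteenths span one quarter) = 2.
Altogether 2 + 2 + 2 + 1 + 2 = 9 eighth notes.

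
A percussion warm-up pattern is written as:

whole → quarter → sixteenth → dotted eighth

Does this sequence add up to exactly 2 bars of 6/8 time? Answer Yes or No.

One bar of 6/8 = 12 sixteenth notes, so 2 bars = 24.
Express everything in sixteenth notes: whole = 16; quarter = 4; sixteenth = 1; dotted eighth = 3.
Total: 16 + 4 + 1 + 3 = 24.
24 equals 24, so the answer is Yes.

Yes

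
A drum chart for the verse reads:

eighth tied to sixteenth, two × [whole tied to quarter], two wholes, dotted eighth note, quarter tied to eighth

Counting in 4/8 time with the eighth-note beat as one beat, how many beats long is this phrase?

One eighth-note beat = 2 sixteenth notes.
Each duration in sixteenth notes: eighth tied to sixteenth (eighth + sixteenth) = 3; whole tied to quarter (whole + quarter) = 20; whole tied to quarter (whole + quarter) = 20; whole = 16; whole = 16; dotted eighth note = 3; quarter tied to eighth (quarter + eighth) = 6.
Adding: 3 + 20 + 20 + 16 + 16 + 3 + 6 = 84.
84 ÷ 2 = 42 beats.

42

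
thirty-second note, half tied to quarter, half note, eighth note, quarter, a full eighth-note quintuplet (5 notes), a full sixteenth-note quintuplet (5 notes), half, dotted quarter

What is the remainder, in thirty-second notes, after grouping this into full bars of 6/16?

One bar of 6/16 = 12 thirty-second notes.
In thirty-second notes: thirty-second note = 1; half tied to quarter (half + quarter) = 24; half note = 16; eighth note = 4; quarter = 8; a full eighth-note quintuplet (5 notes) (five quintuplet eighths span one half) = 16; a full sixteenth-note quintuplet (5 notes) (five quintuplet sixteenths span one quarter) = 8; half = 16; dotted quarter = 12.
Sum: 1 + 24 + 16 + 4 + 8 + 16 + 8 + 16 + 12 = 105.
105 ÷ 12 = 8 complete bars with 9 thirty-second notes remaining.

9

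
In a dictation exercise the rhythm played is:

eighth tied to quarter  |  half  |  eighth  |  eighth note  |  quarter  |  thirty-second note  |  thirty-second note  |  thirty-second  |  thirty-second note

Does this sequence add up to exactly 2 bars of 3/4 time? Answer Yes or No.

Yes

One bar of 3/4 = 24 thirty-second notes, so 2 bars = 48.
Working in thirty-second notes: eighth tied to quarter (eighth + quarter) = 12; half = 16; eighth = 4; eighth note = 4; quarter = 8; thirty-second note = 1; thirty-second note = 1; thirty-second = 1; thirty-second note = 1.
Altogether 12 + 16 + 4 + 4 + 8 + 1 + 1 + 1 + 1 = 48.
48 equals 48, so the answer is Yes.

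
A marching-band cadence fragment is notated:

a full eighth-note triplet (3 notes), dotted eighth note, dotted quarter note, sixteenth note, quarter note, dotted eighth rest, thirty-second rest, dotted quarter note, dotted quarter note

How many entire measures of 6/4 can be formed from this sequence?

1

One bar of 6/4 = 48 thirty-second notes.
In thirty-second notes: a full eighth-note triplet (3 notes) (three triplet eighths span one quarter) = 8; dotted eighth note = 6; dotted quarter note = 12; sixteenth note = 2; quarter note = 8; dotted eighth rest = 6; thirty-second rest = 1; dotted quarter note = 12; dotted quarter note = 12.
Adding: 8 + 6 + 12 + 2 + 8 + 6 + 1 + 12 + 12 = 67.
67 ÷ 48 = 1 complete bar with 19 left over.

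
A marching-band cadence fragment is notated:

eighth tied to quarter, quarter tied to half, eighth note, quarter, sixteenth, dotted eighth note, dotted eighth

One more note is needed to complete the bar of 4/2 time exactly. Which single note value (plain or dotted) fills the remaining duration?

sixteenth note

The bar of 4/2 = 32 sixteenth notes.
Express everything in sixteenth notes: eighth tied to quarter (eighth + quarter) = 6; quarter tied to half (quarter + half) = 12; eighth note = 2; quarter = 4; sixteenth = 1; dotted eighth note = 3; dotted eighth = 3.
Adding: 6 + 12 + 2 + 4 + 1 + 3 + 3 = 31.
Remaining: 32 − 31 = 1 sixteenth note, which is a sixteenth note.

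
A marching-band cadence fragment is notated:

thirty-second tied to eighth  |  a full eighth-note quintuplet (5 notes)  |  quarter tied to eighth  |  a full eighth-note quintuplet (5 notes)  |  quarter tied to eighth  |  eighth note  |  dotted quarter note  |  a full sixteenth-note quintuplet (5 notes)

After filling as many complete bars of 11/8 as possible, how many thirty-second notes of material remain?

41

One bar of 11/8 = 44 thirty-second notes.
Express everything in thirty-second notes: thirty-second tied to eighth (thirty-second + eighth) = 5; a full eighth-note quintuplet (5 notes) (five quintuplet eighths span one half) = 16; quarter tied to eighth (quarter + eighth) = 12; a full eighth-note quintuplet (5 notes) (five quintuplet eighths span one half) = 16; quarter tied to eighth (quarter + eighth) = 12; eighth note = 4; dotted quarter note = 12; a full sixteenth-note quintuplet (5 notes) (five quintuplet sixteenths span one quarter) = 8.
Sum: 5 + 16 + 12 + 16 + 12 + 4 + 12 + 8 = 85.
85 ÷ 44 = 1 complete bar with 41 thirty-second notes remaining.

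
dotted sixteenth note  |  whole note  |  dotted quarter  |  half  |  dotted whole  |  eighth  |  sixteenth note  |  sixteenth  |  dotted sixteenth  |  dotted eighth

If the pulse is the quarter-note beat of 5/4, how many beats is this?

16

One quarter-note beat = 8 thirty-second notes.
Express everything in thirty-second notes: dotted sixteenth note = 3; whole note = 32; dotted quarter = 12; half = 16; dotted whole = 48; eighth = 4; sixteenth note = 2; sixteenth = 2; dotted sixteenth = 3; dotted eighth = 6.
Adding: 3 + 32 + 12 + 16 + 48 + 4 + 2 + 2 + 3 + 6 = 128.
128 ÷ 8 = 16 beats.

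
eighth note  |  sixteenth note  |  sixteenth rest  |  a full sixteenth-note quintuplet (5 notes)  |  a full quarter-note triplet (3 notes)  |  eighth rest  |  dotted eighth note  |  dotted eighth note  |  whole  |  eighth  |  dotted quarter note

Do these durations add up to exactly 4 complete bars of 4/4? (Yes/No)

One bar of 4/4 = 16 sixteenth notes, so 4 bars = 64.
In sixteenth notes: eighth note = 2; sixteenth note = 1; sixteenth rest = 1; a full sixteenth-note quintuplet (5 notes) (five quintuplet sixteenths span one quarter) = 4; a full quarter-note triplet (3 notes) (three triplet quarters span one half) = 8; eighth rest = 2; dotted eighth note = 3; dotted eighth note = 3; whole = 16; eighth = 2; dotted quarter note = 6.
Sum: 2 + 1 + 1 + 4 + 8 + 2 + 3 + 3 + 16 + 2 + 6 = 48.
48 falls short of 64, so the answer is No.

No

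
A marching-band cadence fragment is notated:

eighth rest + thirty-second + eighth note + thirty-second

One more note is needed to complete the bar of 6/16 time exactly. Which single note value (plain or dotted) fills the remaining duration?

The bar of 6/16 = 12 thirty-second notes.
Working in thirty-second notes: eighth rest = 4; thirty-second = 1; eighth note = 4; thirty-second = 1.
Total: 4 + 1 + 4 + 1 = 10.
Remaining: 12 − 10 = 2 thirty-second notes, which is a sixteenth note.

sixteenth note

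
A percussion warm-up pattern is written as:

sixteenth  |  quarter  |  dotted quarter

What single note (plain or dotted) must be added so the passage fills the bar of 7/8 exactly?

dotted eighth note

The bar of 7/8 = 14 sixteenth notes.
Each duration in sixteenth notes: sixteenth = 1; quarter = 4; dotted quarter = 6.
Altogether 1 + 4 + 6 = 11.
Remaining: 14 − 11 = 3 sixteenth notes, which is a dotted eighth note.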